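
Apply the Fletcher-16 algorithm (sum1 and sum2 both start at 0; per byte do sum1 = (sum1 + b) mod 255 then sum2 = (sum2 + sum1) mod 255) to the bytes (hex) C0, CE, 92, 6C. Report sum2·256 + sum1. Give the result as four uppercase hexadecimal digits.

Running sums (mod 255):
  after byte 0 (C0): sum1=192, sum2=192
  after byte 1 (CE): sum1=143, sum2=80
  after byte 2 (92): sum1=34, sum2=114
  after byte 3 (6C): sum1=142, sum2=1
Checksum = sum2·256 + sum1 = 1·256 + 142 = 398 = 0x018E.

018E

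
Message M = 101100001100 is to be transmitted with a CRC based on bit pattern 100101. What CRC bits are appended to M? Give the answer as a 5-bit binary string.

00011

Append 5 zeros: 10110000110000000. Divide by 100101 (XOR where the leading bit is 1):
  pos 0: 101100 XOR 100101 = 001001
  pos 2: 100100 XOR 100101 = 000001
  pos 7: 111000 XOR 100101 = 011101
  pos 8: 111010 XOR 100101 = 011111
  pos 9: 111110 XOR 100101 = 011011
  pos 10: 110110 XOR 100101 = 010011
  pos 11: 100110 XOR 100101 = 000011
Remainder (last 5 bits) = 00011. This is the CRC / FCS.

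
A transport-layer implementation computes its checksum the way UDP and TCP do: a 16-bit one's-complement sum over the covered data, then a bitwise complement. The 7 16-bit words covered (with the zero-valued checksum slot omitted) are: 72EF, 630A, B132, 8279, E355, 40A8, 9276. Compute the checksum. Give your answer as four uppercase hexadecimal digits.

One's-complement addition (fold any carry out of bit 15 back into bit 0):
  0x72EF + 0x630A = 0x0D5F9
  0xD5F9 + 0xB132 = 0x1872B → wrap carry → 0x872C
  0x872C + 0x8279 = 0x109A5 → wrap carry → 0x09A6
  0x09A6 + 0xE355 = 0x0ECFB
  0xECFB + 0x40A8 = 0x12DA3 → wrap carry → 0x2DA4
  0x2DA4 + 0x9276 = 0x0C01A
One's-complement sum = 0xC01A.
Checksum = ~0xC01A & 0xFFFF = 0x3FE5.

3FE5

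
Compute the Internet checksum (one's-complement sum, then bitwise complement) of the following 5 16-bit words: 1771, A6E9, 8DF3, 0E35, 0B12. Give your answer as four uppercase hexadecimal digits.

One's-complement addition (fold any carry out of bit 15 back into bit 0):
  0x1771 + 0xA6E9 = 0x0BE5A
  0xBE5A + 0x8DF3 = 0x14C4D → wrap carry → 0x4C4E
  0x4C4E + 0x0E35 = 0x05A83
  0x5A83 + 0x0B12 = 0x06595
One's-complement sum = 0x6595.
Checksum = ~0x6595 & 0xFFFF = 0x9A6A.

9A6A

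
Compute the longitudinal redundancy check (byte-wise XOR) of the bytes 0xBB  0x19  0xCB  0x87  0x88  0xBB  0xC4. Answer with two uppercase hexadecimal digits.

19

XOR the bytes together:
  start with 0xBB
  0xBB ⊕ 0x19 = 0xA2
  0xA2 ⊕ 0xCB = 0x69
  0x69 ⊕ 0x87 = 0xEE
  0xEE ⊕ 0x88 = 0x66
  0x66 ⊕ 0xBB = 0xDD
  0xDD ⊕ 0xC4 = 0x19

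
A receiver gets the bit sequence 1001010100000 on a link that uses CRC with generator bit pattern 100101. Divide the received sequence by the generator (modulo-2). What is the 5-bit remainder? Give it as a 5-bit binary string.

00101

Modulo-2 division of 1001010100000 by 100101:
  pos 0: 100101 XOR 100101 = 000000
  pos 7: 100000 XOR 100101 = 000101
Remainder = 00101 (nonzero — an error is detected).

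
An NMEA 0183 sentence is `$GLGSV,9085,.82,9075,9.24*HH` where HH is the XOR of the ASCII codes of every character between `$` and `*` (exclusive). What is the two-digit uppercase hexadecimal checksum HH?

XOR the ASCII codes of the payload characters:
  'G' = 0x47 → acc = 0x47
  'L' = 0x4C → acc = 0x0B
  'G' = 0x47 → acc = 0x4C
  'S' = 0x53 → acc = 0x1F
  'V' = 0x56 → acc = 0x49
  ',' = 0x2C → acc = 0x65
  '9' = 0x39 → acc = 0x5C
  '0' = 0x30 → acc = 0x6C
  '8' = 0x38 → acc = 0x54
  '5' = 0x35 → acc = 0x61
  ',' = 0x2C → acc = 0x4D
  '.' = 0x2E → acc = 0x63
  '8' = 0x38 → acc = 0x5B
  '2' = 0x32 → acc = 0x69
  ',' = 0x2C → acc = 0x45
  '9' = 0x39 → acc = 0x7C
  '0' = 0x30 → acc = 0x4C
  '7' = 0x37 → acc = 0x7B
  '5' = 0x35 → acc = 0x4E
  ',' = 0x2C → acc = 0x62
  '9' = 0x39 → acc = 0x5B
  '.' = 0x2E → acc = 0x75
  '2' = 0x32 → acc = 0x47
  '4' = 0x34 → acc = 0x73
Checksum = 0x73.

73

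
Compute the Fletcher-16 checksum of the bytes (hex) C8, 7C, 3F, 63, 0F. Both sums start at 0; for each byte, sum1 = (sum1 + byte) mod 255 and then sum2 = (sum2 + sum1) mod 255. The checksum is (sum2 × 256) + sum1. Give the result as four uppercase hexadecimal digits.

Running sums (mod 255):
  after byte 0 (C8): sum1=200, sum2=200
  after byte 1 (7C): sum1=69, sum2=14
  after byte 2 (3F): sum1=132, sum2=146
  after byte 3 (63): sum1=231, sum2=122
  after byte 4 (0F): sum1=246, sum2=113
Checksum = sum2·256 + sum1 = 113·256 + 246 = 29174 = 0x71F6.

71F6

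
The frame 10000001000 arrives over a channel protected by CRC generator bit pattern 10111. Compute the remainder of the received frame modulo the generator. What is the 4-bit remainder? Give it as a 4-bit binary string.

0000

Modulo-2 division of 10000001000 by 10111:
  pos 0: 10000 XOR 10111 = 00111
  pos 2: 11100 XOR 10111 = 01011
  pos 3: 10111 XOR 10111 = 00000
Remainder = 0000 (zero — the frame passes the CRC check).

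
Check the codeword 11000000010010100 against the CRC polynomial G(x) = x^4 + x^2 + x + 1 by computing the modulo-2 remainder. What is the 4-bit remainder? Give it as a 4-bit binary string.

Modulo-2 division of 11000000010010100 by 10111:
  pos 0: 11000 XOR 10111 = 01111
  pos 1: 11110 XOR 10111 = 01001
  pos 2: 10010 XOR 10111 = 00101
  pos 4: 10100 XOR 10111 = 00011
  pos 7: 11100 XOR 10111 = 01011
  pos 8: 10111 XOR 10111 = 00000
Remainder = 0100 (nonzero — an error is detected).

0100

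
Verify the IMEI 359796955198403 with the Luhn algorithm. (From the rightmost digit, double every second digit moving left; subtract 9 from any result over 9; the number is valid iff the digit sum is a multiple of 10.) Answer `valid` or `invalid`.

valid

From the right, keep odd positions and double even positions (subtract 9 from any doubled value over 9):
  doubled (positions 2,4,...): 0 7 2 1 3 5 1 → sum 19
  kept (positions 1,3,...): 3 4 9 5 9 9 9 3 → sum 51
Total = 70.
70 mod 10 = 0, so the number is valid.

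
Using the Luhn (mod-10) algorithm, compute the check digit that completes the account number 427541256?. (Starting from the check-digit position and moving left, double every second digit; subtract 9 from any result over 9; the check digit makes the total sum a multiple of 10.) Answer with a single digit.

Partial digits right→left: 6 5 2 1 4 5 7 2 4
Double every second digit counting from the check-digit position (so the 1st, 3rd, 5th, ... of the partial from the right).
  doubled (with −9 where >9): 3 4 8 5 8 → sum 28
  kept as-is: 5 1 5 2 → sum 13
Total = 28 + 13 = 41.
Check digit = (10 − (41 mod 10)) mod 10 = 9.

9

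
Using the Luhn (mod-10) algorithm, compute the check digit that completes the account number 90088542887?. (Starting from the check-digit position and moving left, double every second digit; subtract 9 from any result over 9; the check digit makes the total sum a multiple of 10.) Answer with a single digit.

Partial digits right→left: 7 8 8 2 4 5 8 8 0 0 9
Double every second digit counting from the check-digit position (so the 1st, 3rd, 5th, ... of the partial from the right).
  doubled (with −9 where >9): 5 7 8 7 0 9 → sum 36
  kept as-is: 8 2 5 8 0 → sum 23
Total = 36 + 23 = 59.
Check digit = (10 − (59 mod 10)) mod 10 = 1.

1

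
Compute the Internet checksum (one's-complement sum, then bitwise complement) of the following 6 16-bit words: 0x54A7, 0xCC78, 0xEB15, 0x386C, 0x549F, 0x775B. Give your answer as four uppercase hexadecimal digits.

One's-complement addition (fold any carry out of bit 15 back into bit 0):
  0x54A7 + 0xCC78 = 0x1211F → wrap carry → 0x2120
  0x2120 + 0xEB15 = 0x10C35 → wrap carry → 0x0C36
  0x0C36 + 0x386C = 0x044A2
  0x44A2 + 0x549F = 0x09941
  0x9941 + 0x775B = 0x1109C → wrap carry → 0x109D
One's-complement sum = 0x109D.
Checksum = ~0x109D & 0xFFFF = 0xEF62.

EF62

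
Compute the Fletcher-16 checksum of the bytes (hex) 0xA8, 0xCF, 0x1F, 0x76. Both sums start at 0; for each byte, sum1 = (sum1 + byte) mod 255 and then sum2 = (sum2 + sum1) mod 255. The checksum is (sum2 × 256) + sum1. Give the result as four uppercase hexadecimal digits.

C60E

Running sums (mod 255):
  after byte 0 (0xA8): sum1=168, sum2=168
  after byte 1 (0xCF): sum1=120, sum2=33
  after byte 2 (0x1F): sum1=151, sum2=184
  after byte 3 (0x76): sum1=14, sum2=198
Checksum = sum2·256 + sum1 = 198·256 + 14 = 50702 = 0xC60E.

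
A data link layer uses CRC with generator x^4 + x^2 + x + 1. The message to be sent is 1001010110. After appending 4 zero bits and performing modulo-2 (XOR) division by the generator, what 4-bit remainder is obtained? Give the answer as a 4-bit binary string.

0100

Append 4 zeros: 10010101100000. Divide by 10111 (XOR where the leading bit is 1):
  pos 0: 10010 XOR 10111 = 00101
  pos 2: 10110 XOR 10111 = 00001
  pos 6: 11100 XOR 10111 = 01011
  pos 7: 10110 XOR 10111 = 00001
Remainder (last 4 bits) = 0100. This is the CRC / FCS.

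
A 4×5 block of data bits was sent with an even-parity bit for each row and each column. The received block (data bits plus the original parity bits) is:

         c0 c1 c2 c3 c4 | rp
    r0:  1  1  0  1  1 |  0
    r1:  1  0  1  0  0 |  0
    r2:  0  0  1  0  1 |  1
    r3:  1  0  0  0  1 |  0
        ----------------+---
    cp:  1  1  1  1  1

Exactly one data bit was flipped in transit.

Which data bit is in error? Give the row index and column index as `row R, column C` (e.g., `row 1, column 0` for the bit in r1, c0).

row 2, column 2

Recompute each row's even parity and compare to rp:
  r0: data parity 0, sent rp 0 → ok
  r1: data parity 0, sent rp 0 → ok
  r2: data parity 0, sent rp 1 → mismatch
  r3: data parity 0, sent rp 0 → ok
Recompute each column's even parity and compare to cp:
  c0: data parity 1, sent cp 1 → ok
  c1: data parity 1, sent cp 1 → ok
  c2: data parity 0, sent cp 1 → mismatch
  c3: data parity 1, sent cp 1 → ok
  c4: data parity 1, sent cp 1 → ok
Exactly one row (r2) and one column (c2) fail → the flipped bit is at their intersection.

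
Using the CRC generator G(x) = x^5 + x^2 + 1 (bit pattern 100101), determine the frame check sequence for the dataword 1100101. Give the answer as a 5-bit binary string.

00111

Append 5 zeros: 110010100000. Divide by 100101 (XOR where the leading bit is 1):
  pos 0: 110010 XOR 100101 = 010111
  pos 1: 101111 XOR 100101 = 001010
  pos 3: 101000 XOR 100101 = 001101
  pos 5: 110100 XOR 100101 = 010001
  pos 6: 100010 XOR 100101 = 000111
Remainder (last 5 bits) = 00111. This is the CRC / FCS.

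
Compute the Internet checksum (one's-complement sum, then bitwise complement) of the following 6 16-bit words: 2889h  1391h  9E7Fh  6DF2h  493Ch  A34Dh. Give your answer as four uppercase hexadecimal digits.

One's-complement addition (fold any carry out of bit 15 back into bit 0):
  0x2889 + 0x1391 = 0x03C1A
  0x3C1A + 0x9E7F = 0x0DA99
  0xDA99 + 0x6DF2 = 0x1488B → wrap carry → 0x488C
  0x488C + 0x493C = 0x091C8
  0x91C8 + 0xA34D = 0x13515 → wrap carry → 0x3516
One's-complement sum = 0x3516.
Checksum = ~0x3516 & 0xFFFF = 0xCAE9.

CAE9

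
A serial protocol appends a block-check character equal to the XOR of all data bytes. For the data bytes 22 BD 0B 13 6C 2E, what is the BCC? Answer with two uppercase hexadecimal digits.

XOR the bytes together:
  start with 0x22
  0x22 ⊕ 0xBD = 0x9F
  0x9F ⊕ 0x0B = 0x94
  0x94 ⊕ 0x13 = 0x87
  0x87 ⊕ 0x6C = 0xEB
  0xEB ⊕ 0x2E = 0xC5

C5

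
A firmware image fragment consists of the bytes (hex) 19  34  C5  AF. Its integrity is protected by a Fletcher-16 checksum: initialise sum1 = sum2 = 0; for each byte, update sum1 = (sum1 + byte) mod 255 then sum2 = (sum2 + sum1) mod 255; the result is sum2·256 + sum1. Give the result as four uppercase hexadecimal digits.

Running sums (mod 255):
  after byte 0 (19): sum1=25, sum2=25
  after byte 1 (34): sum1=77, sum2=102
  after byte 2 (C5): sum1=19, sum2=121
  after byte 3 (AF): sum1=194, sum2=60
Checksum = sum2·256 + sum1 = 60·256 + 194 = 15554 = 0x3CC2.

3CC2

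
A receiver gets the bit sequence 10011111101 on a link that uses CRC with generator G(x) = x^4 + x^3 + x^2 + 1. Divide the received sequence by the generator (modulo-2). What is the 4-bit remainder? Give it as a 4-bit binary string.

0000

Modulo-2 division of 10011111101 by 11101:
  pos 0: 10011 XOR 11101 = 01110
  pos 1: 11101 XOR 11101 = 00000
  pos 6: 11101 XOR 11101 = 00000
Remainder = 0000 (zero — the frame passes the CRC check).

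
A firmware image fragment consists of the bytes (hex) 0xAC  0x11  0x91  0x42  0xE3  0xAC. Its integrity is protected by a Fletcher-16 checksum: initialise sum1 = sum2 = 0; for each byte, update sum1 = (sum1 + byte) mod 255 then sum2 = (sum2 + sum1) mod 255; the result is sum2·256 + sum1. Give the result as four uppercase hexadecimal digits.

Running sums (mod 255):
  after byte 0 (0xAC): sum1=172, sum2=172
  after byte 1 (0x11): sum1=189, sum2=106
  after byte 2 (0x91): sum1=79, sum2=185
  after byte 3 (0x42): sum1=145, sum2=75
  after byte 4 (0xE3): sum1=117, sum2=192
  after byte 5 (0xAC): sum1=34, sum2=226
Checksum = sum2·256 + sum1 = 226·256 + 34 = 57890 = 0xE222.

E222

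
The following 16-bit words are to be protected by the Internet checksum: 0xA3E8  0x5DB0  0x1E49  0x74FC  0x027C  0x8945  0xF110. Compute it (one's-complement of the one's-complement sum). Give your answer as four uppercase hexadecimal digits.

EE4E

One's-complement addition (fold any carry out of bit 15 back into bit 0):
  0xA3E8 + 0x5DB0 = 0x10198 → wrap carry → 0x0199
  0x0199 + 0x1E49 = 0x01FE2
  0x1FE2 + 0x74FC = 0x094DE
  0x94DE + 0x027C = 0x0975A
  0x975A + 0x8945 = 0x1209F → wrap carry → 0x20A0
  0x20A0 + 0xF110 = 0x111B0 → wrap carry → 0x11B1
One's-complement sum = 0x11B1.
Checksum = ~0x11B1 & 0xFFFF = 0xEE4E.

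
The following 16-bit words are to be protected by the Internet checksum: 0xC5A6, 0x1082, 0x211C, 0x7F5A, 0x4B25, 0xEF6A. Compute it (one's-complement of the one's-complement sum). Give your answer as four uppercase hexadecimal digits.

One's-complement addition (fold any carry out of bit 15 back into bit 0):
  0xC5A6 + 0x1082 = 0x0D628
  0xD628 + 0x211C = 0x0F744
  0xF744 + 0x7F5A = 0x1769E → wrap carry → 0x769F
  0x769F + 0x4B25 = 0x0C1C4
  0xC1C4 + 0xEF6A = 0x1B12E → wrap carry → 0xB12F
One's-complement sum = 0xB12F.
Checksum = ~0xB12F & 0xFFFF = 0x4ED0.

4ED0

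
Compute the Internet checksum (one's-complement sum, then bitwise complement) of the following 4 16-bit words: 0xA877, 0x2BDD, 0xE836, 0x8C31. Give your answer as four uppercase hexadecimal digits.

One's-complement addition (fold any carry out of bit 15 back into bit 0):
  0xA877 + 0x2BDD = 0x0D454
  0xD454 + 0xE836 = 0x1BC8A → wrap carry → 0xBC8B
  0xBC8B + 0x8C31 = 0x148BC → wrap carry → 0x48BD
One's-complement sum = 0x48BD.
Checksum = ~0x48BD & 0xFFFF = 0xB742.

B742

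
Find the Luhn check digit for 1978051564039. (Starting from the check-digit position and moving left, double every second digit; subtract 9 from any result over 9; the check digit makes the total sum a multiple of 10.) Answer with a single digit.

5

Partial digits right→left: 9 3 0 4 6 5 1 5 0 8 7 9 1
Double every second digit counting from the check-digit position (so the 1st, 3rd, 5th, ... of the partial from the right).
  doubled (with −9 where >9): 9 0 3 2 0 5 2 → sum 21
  kept as-is: 3 4 5 5 8 9 → sum 34
Total = 21 + 34 = 55.
Check digit = (10 − (55 mod 10)) mod 10 = 5.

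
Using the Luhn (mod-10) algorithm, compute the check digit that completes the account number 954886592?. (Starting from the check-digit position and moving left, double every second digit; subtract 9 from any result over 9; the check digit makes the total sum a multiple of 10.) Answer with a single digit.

Partial digits right→left: 2 9 5 6 8 8 4 5 9
Double every second digit counting from the check-digit position (so the 1st, 3rd, 5th, ... of the partial from the right).
  doubled (with −9 where >9): 4 1 7 8 9 → sum 29
  kept as-is: 9 6 8 5 → sum 28
Total = 29 + 28 = 57.
Check digit = (10 − (57 mod 10)) mod 10 = 3.

3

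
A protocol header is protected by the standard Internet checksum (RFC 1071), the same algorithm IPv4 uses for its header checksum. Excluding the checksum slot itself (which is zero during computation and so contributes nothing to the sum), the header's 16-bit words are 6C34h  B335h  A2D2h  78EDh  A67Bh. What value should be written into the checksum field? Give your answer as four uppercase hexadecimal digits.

1E5A

One's-complement addition (fold any carry out of bit 15 back into bit 0):
  0x6C34 + 0xB335 = 0x11F69 → wrap carry → 0x1F6A
  0x1F6A + 0xA2D2 = 0x0C23C
  0xC23C + 0x78ED = 0x13B29 → wrap carry → 0x3B2A
  0x3B2A + 0xA67B = 0x0E1A5
One's-complement sum = 0xE1A5.
Checksum = ~0xE1A5 & 0xFFFF = 0x1E5A.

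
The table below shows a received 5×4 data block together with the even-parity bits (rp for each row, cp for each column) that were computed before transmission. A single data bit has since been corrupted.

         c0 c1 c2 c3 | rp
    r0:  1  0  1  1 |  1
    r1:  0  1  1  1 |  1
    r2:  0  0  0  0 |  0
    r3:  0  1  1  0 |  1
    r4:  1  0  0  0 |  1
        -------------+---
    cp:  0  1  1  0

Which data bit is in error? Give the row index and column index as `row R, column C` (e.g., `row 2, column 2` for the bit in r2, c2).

row 3, column 1

Recompute each row's even parity and compare to rp:
  r0: data parity 1, sent rp 1 → ok
  r1: data parity 1, sent rp 1 → ok
  r2: data parity 0, sent rp 0 → ok
  r3: data parity 0, sent rp 1 → mismatch
  r4: data parity 1, sent rp 1 → ok
Recompute each column's even parity and compare to cp:
  c0: data parity 0, sent cp 0 → ok
  c1: data parity 0, sent cp 1 → mismatch
  c2: data parity 1, sent cp 1 → ok
  c3: data parity 0, sent cp 0 → ok
Exactly one row (r3) and one column (c1) fail → the flipped bit is at their intersection.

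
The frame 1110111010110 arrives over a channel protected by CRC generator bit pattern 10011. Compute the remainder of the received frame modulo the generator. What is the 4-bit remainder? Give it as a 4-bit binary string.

0001

Modulo-2 division of 1110111010110 by 10011:
  pos 0: 11101 XOR 10011 = 01110
  pos 1: 11101 XOR 10011 = 01110
  pos 2: 11101 XOR 10011 = 01110
  pos 3: 11100 XOR 10011 = 01111
  pos 4: 11111 XOR 10011 = 01100
  pos 5: 11000 XOR 10011 = 01011
  pos 6: 10111 XOR 10011 = 00100
  pos 8: 10010 XOR 10011 = 00001
Remainder = 0001 (nonzero — an error is detected).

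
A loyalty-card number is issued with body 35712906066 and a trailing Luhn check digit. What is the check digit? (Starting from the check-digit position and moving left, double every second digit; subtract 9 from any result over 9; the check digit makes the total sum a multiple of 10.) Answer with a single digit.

5

Partial digits right→left: 6 6 0 6 0 9 2 1 7 5 3
Double every second digit counting from the check-digit position (so the 1st, 3rd, 5th, ... of the partial from the right).
  doubled (with −9 where >9): 3 0 0 4 5 6 → sum 18
  kept as-is: 6 6 9 1 5 → sum 27
Total = 18 + 27 = 45.
Check digit = (10 − (45 mod 10)) mod 10 = 5.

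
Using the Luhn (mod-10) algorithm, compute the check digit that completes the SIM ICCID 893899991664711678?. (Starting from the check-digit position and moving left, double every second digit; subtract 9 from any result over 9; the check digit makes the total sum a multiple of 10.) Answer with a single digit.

Partial digits right→left: 8 7 6 1 1 7 4 6 6 1 9 9 9 9 8 3 9 8
Double every second digit counting from the check-digit position (so the 1st, 3rd, 5th, ... of the partial from the right).
  doubled (with −9 where >9): 7 3 2 8 3 9 9 7 9 → sum 57
  kept as-is: 7 1 7 6 1 9 9 3 8 → sum 51
Total = 57 + 51 = 108.
Check digit = (10 − (108 mod 10)) mod 10 = 2.

2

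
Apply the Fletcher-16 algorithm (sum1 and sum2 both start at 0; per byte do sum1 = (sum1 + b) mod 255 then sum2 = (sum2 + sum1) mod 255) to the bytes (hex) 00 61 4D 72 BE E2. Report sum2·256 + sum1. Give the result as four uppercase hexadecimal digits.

Running sums (mod 255):
  after byte 0 (00): sum1=0, sum2=0
  after byte 1 (61): sum1=97, sum2=97
  after byte 2 (4D): sum1=174, sum2=16
  after byte 3 (72): sum1=33, sum2=49
  after byte 4 (BE): sum1=223, sum2=17
  after byte 5 (E2): sum1=194, sum2=211
Checksum = sum2·256 + sum1 = 211·256 + 194 = 54210 = 0xD3C2.

D3C2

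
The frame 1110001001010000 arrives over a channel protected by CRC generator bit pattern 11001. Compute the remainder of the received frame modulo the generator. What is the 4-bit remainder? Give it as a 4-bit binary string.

Modulo-2 division of 1110001001010000 by 11001:
  pos 0: 11100 XOR 11001 = 00101
  pos 2: 10101 XOR 11001 = 01100
  pos 3: 11000 XOR 11001 = 00001
  pos 7: 10101 XOR 11001 = 01100
  pos 8: 11000 XOR 11001 = 00001
Remainder = 1000 (nonzero — an error is detected).

1000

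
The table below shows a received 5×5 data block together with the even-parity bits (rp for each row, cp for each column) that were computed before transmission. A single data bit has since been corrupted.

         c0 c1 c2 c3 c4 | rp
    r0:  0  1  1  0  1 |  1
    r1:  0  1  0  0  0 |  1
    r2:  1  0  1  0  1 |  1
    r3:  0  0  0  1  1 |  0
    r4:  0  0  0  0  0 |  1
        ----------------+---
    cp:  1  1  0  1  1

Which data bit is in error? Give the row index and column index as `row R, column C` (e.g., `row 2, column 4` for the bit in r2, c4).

row 4, column 1

Recompute each row's even parity and compare to rp:
  r0: data parity 1, sent rp 1 → ok
  r1: data parity 1, sent rp 1 → ok
  r2: data parity 1, sent rp 1 → ok
  r3: data parity 0, sent rp 0 → ok
  r4: data parity 0, sent rp 1 → mismatch
Recompute each column's even parity and compare to cp:
  c0: data parity 1, sent cp 1 → ok
  c1: data parity 0, sent cp 1 → mismatch
  c2: data parity 0, sent cp 0 → ok
  c3: data parity 1, sent cp 1 → ok
  c4: data parity 1, sent cp 1 → ok
Exactly one row (r4) and one column (c1) fail → the flipped bit is at their intersection.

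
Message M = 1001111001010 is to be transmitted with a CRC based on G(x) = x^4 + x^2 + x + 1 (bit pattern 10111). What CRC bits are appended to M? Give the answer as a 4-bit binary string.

Append 4 zeros: 10011110010100000. Divide by 10111 (XOR where the leading bit is 1):
  pos 0: 10011 XOR 10111 = 00100
  pos 2: 10011 XOR 10111 = 00100
  pos 4: 10000 XOR 10111 = 00111
  pos 6: 11110 XOR 10111 = 01001
  pos 7: 10011 XOR 10111 = 00100
  pos 9: 10000 XOR 10111 = 00111
  pos 11: 11100 XOR 10111 = 01011
  pos 12: 10110 XOR 10111 = 00001
Remainder (last 4 bits) = 0001. This is the CRC / FCS.

0001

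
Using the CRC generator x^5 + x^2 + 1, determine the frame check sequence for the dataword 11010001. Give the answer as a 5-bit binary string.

10110

Append 5 zeros: 1101000100000. Divide by 100101 (XOR where the leading bit is 1):
  pos 0: 110100 XOR 100101 = 010001
  pos 1: 100010 XOR 100101 = 000111
  pos 4: 111100 XOR 100101 = 011001
  pos 5: 110010 XOR 100101 = 010111
  pos 6: 101110 XOR 100101 = 001011
Remainder (last 5 bits) = 10110. This is the CRC / FCS.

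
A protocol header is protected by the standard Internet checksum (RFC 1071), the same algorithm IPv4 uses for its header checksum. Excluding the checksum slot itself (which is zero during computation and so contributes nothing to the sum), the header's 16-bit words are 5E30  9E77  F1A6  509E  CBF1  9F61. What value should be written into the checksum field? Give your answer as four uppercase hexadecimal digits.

55BF

One's-complement addition (fold any carry out of bit 15 back into bit 0):
  0x5E30 + 0x9E77 = 0x0FCA7
  0xFCA7 + 0xF1A6 = 0x1EE4D → wrap carry → 0xEE4E
  0xEE4E + 0x509E = 0x13EEC → wrap carry → 0x3EED
  0x3EED + 0xCBF1 = 0x10ADE → wrap carry → 0x0ADF
  0x0ADF + 0x9F61 = 0x0AA40
One's-complement sum = 0xAA40.
Checksum = ~0xAA40 & 0xFFFF = 0x55BF.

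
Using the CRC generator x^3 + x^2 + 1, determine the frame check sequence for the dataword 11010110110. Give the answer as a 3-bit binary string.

Append 3 zeros: 11010110110000. Divide by 1101 (XOR where the leading bit is 1):
  pos 0: 1101 XOR 1101 = 0000
  pos 5: 1101 XOR 1101 = 0000
  pos 9: 1000 XOR 1101 = 0101
  pos 10: 1010 XOR 1101 = 0111
Remainder (last 3 bits) = 111. This is the CRC / FCS.

111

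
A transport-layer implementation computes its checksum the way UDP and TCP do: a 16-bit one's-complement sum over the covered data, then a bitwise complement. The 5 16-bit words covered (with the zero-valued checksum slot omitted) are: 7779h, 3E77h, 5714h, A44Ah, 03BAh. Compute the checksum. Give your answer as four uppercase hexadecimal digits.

4AF6

One's-complement addition (fold any carry out of bit 15 back into bit 0):
  0x7779 + 0x3E77 = 0x0B5F0
  0xB5F0 + 0x5714 = 0x10D04 → wrap carry → 0x0D05
  0x0D05 + 0xA44A = 0x0B14F
  0xB14F + 0x03BA = 0x0B509
One's-complement sum = 0xB509.
Checksum = ~0xB509 & 0xFFFF = 0x4AF6.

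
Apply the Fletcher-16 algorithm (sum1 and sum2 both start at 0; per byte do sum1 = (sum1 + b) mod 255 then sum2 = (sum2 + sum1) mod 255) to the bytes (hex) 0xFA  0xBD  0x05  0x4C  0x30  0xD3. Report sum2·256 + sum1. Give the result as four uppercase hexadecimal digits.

Running sums (mod 255):
  after byte 0 (0xFA): sum1=250, sum2=250
  after byte 1 (0xBD): sum1=184, sum2=179
  after byte 2 (0x05): sum1=189, sum2=113
  after byte 3 (0x4C): sum1=10, sum2=123
  after byte 4 (0x30): sum1=58, sum2=181
  after byte 5 (0xD3): sum1=14, sum2=195
Checksum = sum2·256 + sum1 = 195·256 + 14 = 49934 = 0xC30E.

C30E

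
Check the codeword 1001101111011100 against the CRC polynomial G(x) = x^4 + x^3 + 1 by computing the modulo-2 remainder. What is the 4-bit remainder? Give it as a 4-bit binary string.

1001

Modulo-2 division of 1001101111011100 by 11001:
  pos 0: 10011 XOR 11001 = 01010
  pos 1: 10100 XOR 11001 = 01101
  pos 2: 11011 XOR 11001 = 00010
  pos 5: 10111 XOR 11001 = 01110
  pos 6: 11100 XOR 11001 = 00101
  pos 8: 10111 XOR 11001 = 01110
  pos 9: 11101 XOR 11001 = 00100
  pos 11: 10000 XOR 11001 = 01001
Remainder = 1001 (nonzero — an error is detected).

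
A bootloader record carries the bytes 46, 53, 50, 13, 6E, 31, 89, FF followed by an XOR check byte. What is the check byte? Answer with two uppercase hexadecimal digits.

7F

XOR the bytes together:
  start with 0x46
  0x46 ⊕ 0x53 = 0x15
  0x15 ⊕ 0x50 = 0x45
  0x45 ⊕ 0x13 = 0x56
  0x56 ⊕ 0x6E = 0x38
  0x38 ⊕ 0x31 = 0x09
  0x09 ⊕ 0x89 = 0x80
  0x80 ⊕ 0xFF = 0x7F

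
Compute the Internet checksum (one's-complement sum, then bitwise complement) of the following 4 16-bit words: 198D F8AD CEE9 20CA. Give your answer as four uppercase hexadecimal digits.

One's-complement addition (fold any carry out of bit 15 back into bit 0):
  0x198D + 0xF8AD = 0x1123A → wrap carry → 0x123B
  0x123B + 0xCEE9 = 0x0E124
  0xE124 + 0x20CA = 0x101EE → wrap carry → 0x01EF
One's-complement sum = 0x01EF.
Checksum = ~0x01EF & 0xFFFF = 0xFE10.

FE10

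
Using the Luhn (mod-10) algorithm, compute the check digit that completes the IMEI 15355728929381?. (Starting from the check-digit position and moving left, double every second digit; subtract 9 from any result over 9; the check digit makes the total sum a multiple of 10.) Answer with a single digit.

Partial digits right→left: 1 8 3 9 2 9 8 2 7 5 5 3 5 1
Double every second digit counting from the check-digit position (so the 1st, 3rd, 5th, ... of the partial from the right).
  doubled (with −9 where >9): 2 6 4 7 5 1 1 → sum 26
  kept as-is: 8 9 9 2 5 3 1 → sum 37
Total = 26 + 37 = 63.
Check digit = (10 − (63 mod 10)) mod 10 = 7.

7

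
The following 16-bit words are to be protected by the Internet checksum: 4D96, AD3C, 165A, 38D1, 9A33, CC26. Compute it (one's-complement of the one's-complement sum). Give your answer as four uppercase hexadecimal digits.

One's-complement addition (fold any carry out of bit 15 back into bit 0):
  0x4D96 + 0xAD3C = 0x0FAD2
  0xFAD2 + 0x165A = 0x1112C → wrap carry → 0x112D
  0x112D + 0x38D1 = 0x049FE
  0x49FE + 0x9A33 = 0x0E431
  0xE431 + 0xCC26 = 0x1B057 → wrap carry → 0xB058
One's-complement sum = 0xB058.
Checksum = ~0xB058 & 0xFFFF = 0x4FA7.

4FA7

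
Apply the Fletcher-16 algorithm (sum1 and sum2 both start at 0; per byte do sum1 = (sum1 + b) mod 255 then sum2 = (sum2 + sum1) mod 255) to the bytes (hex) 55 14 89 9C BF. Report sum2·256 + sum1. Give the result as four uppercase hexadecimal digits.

904F

Running sums (mod 255):
  after byte 0 (55): sum1=85, sum2=85
  after byte 1 (14): sum1=105, sum2=190
  after byte 2 (89): sum1=242, sum2=177
  after byte 3 (9C): sum1=143, sum2=65
  after byte 4 (BF): sum1=79, sum2=144
Checksum = sum2·256 + sum1 = 144·256 + 79 = 36943 = 0x904F.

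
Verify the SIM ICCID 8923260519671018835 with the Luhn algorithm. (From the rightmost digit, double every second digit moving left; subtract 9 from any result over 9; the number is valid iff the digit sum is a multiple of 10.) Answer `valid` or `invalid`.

From the right, keep odd positions and double even positions (subtract 9 from any doubled value over 9):
  doubled (positions 2,4,...): 6 7 0 5 9 1 3 6 9 → sum 46
  kept (positions 1,3,...): 5 8 1 1 6 1 0 2 2 8 → sum 34
Total = 80.
80 mod 10 = 0, so the number is valid.

valid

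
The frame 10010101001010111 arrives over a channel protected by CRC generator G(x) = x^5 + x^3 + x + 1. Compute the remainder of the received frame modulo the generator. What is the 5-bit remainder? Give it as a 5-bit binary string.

01101

Modulo-2 division of 10010101001010111 by 101011:
  pos 0: 100101 XOR 101011 = 001110
  pos 2: 111001 XOR 101011 = 010010
  pos 3: 100100 XOR 101011 = 001111
  pos 5: 111101 XOR 101011 = 010110
  pos 6: 101100 XOR 101011 = 000111
  pos 9: 111101 XOR 101011 = 010110
  pos 10: 101101 XOR 101011 = 000110
Remainder = 01101 (nonzero — an error is detected).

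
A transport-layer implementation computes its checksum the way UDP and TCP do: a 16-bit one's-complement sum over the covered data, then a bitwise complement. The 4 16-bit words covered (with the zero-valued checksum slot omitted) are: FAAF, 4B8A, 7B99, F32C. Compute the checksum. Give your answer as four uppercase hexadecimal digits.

One's-complement addition (fold any carry out of bit 15 back into bit 0):
  0xFAAF + 0x4B8A = 0x14639 → wrap carry → 0x463A
  0x463A + 0x7B99 = 0x0C1D3
  0xC1D3 + 0xF32C = 0x1B4FF → wrap carry → 0xB500
One's-complement sum = 0xB500.
Checksum = ~0xB500 & 0xFFFF = 0x4AFF.

4AFF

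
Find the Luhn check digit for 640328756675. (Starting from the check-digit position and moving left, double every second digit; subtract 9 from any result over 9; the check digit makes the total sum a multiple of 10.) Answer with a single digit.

Partial digits right→left: 5 7 6 6 5 7 8 2 3 0 4 6
Double every second digit counting from the check-digit position (so the 1st, 3rd, 5th, ... of the partial from the right).
  doubled (with −9 where >9): 1 3 1 7 6 8 → sum 26
  kept as-is: 7 6 7 2 0 6 → sum 28
Total = 26 + 28 = 54.
Check digit = (10 − (54 mod 10)) mod 10 = 6.

6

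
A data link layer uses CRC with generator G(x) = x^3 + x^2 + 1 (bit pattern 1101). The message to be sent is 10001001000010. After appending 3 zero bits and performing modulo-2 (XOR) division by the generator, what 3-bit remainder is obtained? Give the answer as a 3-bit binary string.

100

Append 3 zeros: 10001001000010000. Divide by 1101 (XOR where the leading bit is 1):
  pos 0: 1000 XOR 1101 = 0101
  pos 1: 1011 XOR 1101 = 0110
  pos 2: 1100 XOR 1101 = 0001
  pos 5: 1010 XOR 1101 = 0111
  pos 6: 1110 XOR 1101 = 0011
  pos 8: 1100 XOR 1101 = 0001
  pos 11: 1100 XOR 1101 = 0001
Remainder (last 3 bits) = 100. This is the CRC / FCS.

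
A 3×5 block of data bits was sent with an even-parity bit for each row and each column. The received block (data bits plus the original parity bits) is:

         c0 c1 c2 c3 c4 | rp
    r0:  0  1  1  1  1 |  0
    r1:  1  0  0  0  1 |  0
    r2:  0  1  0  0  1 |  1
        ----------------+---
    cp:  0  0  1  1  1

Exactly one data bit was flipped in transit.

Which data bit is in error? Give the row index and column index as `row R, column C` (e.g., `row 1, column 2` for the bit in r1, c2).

Recompute each row's even parity and compare to rp:
  r0: data parity 0, sent rp 0 → ok
  r1: data parity 0, sent rp 0 → ok
  r2: data parity 0, sent rp 1 → mismatch
Recompute each column's even parity and compare to cp:
  c0: data parity 1, sent cp 0 → mismatch
  c1: data parity 0, sent cp 0 → ok
  c2: data parity 1, sent cp 1 → ok
  c3: data parity 1, sent cp 1 → ok
  c4: data parity 1, sent cp 1 → ok
Exactly one row (r2) and one column (c0) fail → the flipped bit is at their intersection.

row 2, column 0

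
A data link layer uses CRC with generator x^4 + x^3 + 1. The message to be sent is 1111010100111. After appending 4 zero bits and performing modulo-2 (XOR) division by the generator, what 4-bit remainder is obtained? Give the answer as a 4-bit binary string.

1100

Append 4 zeros: 11110101001110000. Divide by 11001 (XOR where the leading bit is 1):
  pos 0: 11110 XOR 11001 = 00111
  pos 2: 11110 XOR 11001 = 00111
  pos 4: 11110 XOR 11001 = 00111
  pos 6: 11101 XOR 11001 = 00100
  pos 8: 10011 XOR 11001 = 01010
  pos 9: 10100 XOR 11001 = 01101
  pos 10: 11010 XOR 11001 = 00011
Remainder (last 4 bits) = 1100. This is the CRC / FCS.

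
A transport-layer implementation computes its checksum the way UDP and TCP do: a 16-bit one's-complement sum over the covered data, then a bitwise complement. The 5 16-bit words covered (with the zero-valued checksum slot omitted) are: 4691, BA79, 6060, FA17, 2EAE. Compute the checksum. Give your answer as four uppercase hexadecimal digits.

One's-complement addition (fold any carry out of bit 15 back into bit 0):
  0x4691 + 0xBA79 = 0x1010A → wrap carry → 0x010B
  0x010B + 0x6060 = 0x0616B
  0x616B + 0xFA17 = 0x15B82 → wrap carry → 0x5B83
  0x5B83 + 0x2EAE = 0x08A31
One's-complement sum = 0x8A31.
Checksum = ~0x8A31 & 0xFFFF = 0x75CE.

75CE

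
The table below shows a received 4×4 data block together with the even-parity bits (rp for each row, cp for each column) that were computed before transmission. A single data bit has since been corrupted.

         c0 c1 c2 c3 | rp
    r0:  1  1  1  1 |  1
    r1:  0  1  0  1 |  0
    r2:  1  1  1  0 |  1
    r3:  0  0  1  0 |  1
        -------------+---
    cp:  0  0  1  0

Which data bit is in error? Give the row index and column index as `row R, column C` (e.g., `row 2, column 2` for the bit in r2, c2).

Recompute each row's even parity and compare to rp:
  r0: data parity 0, sent rp 1 → mismatch
  r1: data parity 0, sent rp 0 → ok
  r2: data parity 1, sent rp 1 → ok
  r3: data parity 1, sent rp 1 → ok
Recompute each column's even parity and compare to cp:
  c0: data parity 0, sent cp 0 → ok
  c1: data parity 1, sent cp 0 → mismatch
  c2: data parity 1, sent cp 1 → ok
  c3: data parity 0, sent cp 0 → ok
Exactly one row (r0) and one column (c1) fail → the flipped bit is at their intersection.

row 0, column 1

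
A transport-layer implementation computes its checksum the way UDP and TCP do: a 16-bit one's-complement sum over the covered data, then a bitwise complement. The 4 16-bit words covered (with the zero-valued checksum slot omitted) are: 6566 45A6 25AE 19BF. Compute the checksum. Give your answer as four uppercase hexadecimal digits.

One's-complement addition (fold any carry out of bit 15 back into bit 0):
  0x6566 + 0x45A6 = 0x0AB0C
  0xAB0C + 0x25AE = 0x0D0BA
  0xD0BA + 0x19BF = 0x0EA79
One's-complement sum = 0xEA79.
Checksum = ~0xEA79 & 0xFFFF = 0x1586.

1586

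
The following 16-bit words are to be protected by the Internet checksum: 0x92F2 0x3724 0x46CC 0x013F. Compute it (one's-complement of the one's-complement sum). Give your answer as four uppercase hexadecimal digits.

One's-complement addition (fold any carry out of bit 15 back into bit 0):
  0x92F2 + 0x3724 = 0x0CA16
  0xCA16 + 0x46CC = 0x110E2 → wrap carry → 0x10E3
  0x10E3 + 0x013F = 0x01222
One's-complement sum = 0x1222.
Checksum = ~0x1222 & 0xFFFF = 0xEDDD.

EDDD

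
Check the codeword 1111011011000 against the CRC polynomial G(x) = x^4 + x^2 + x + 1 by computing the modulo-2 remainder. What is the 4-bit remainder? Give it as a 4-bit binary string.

Modulo-2 division of 1111011011000 by 10111:
  pos 0: 11110 XOR 10111 = 01001
  pos 1: 10011 XOR 10111 = 00100
  pos 3: 10010 XOR 10111 = 00101
  pos 5: 10111 XOR 10111 = 00000
Remainder = 0000 (zero — the frame passes the CRC check).

0000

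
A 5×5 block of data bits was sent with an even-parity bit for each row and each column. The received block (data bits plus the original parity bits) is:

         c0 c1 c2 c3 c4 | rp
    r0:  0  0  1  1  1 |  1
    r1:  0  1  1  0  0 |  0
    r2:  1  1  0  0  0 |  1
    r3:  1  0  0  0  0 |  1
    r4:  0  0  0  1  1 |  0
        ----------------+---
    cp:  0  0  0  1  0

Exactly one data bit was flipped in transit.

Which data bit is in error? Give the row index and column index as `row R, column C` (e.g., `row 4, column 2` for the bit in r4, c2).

row 2, column 3

Recompute each row's even parity and compare to rp:
  r0: data parity 1, sent rp 1 → ok
  r1: data parity 0, sent rp 0 → ok
  r2: data parity 0, sent rp 1 → mismatch
  r3: data parity 1, sent rp 1 → ok
  r4: data parity 0, sent rp 0 → ok
Recompute each column's even parity and compare to cp:
  c0: data parity 0, sent cp 0 → ok
  c1: data parity 0, sent cp 0 → ok
  c2: data parity 0, sent cp 0 → ok
  c3: data parity 0, sent cp 1 → mismatch
  c4: data parity 0, sent cp 0 → ok
Exactly one row (r2) and one column (c3) fail → the flipped bit is at their intersection.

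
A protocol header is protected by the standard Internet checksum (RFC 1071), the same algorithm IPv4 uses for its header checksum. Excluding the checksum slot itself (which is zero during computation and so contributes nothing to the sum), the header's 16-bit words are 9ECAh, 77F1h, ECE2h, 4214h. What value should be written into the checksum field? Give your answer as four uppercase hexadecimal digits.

BA4C

One's-complement addition (fold any carry out of bit 15 back into bit 0):
  0x9ECA + 0x77F1 = 0x116BB → wrap carry → 0x16BC
  0x16BC + 0xECE2 = 0x1039E → wrap carry → 0x039F
  0x039F + 0x4214 = 0x045B3
One's-complement sum = 0x45B3.
Checksum = ~0x45B3 & 0xFFFF = 0xBA4C.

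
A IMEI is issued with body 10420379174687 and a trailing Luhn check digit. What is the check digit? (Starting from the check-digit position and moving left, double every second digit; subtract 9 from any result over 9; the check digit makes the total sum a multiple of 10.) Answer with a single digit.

3

Partial digits right→left: 7 8 6 4 7 1 9 7 3 0 2 4 0 1
Double every second digit counting from the check-digit position (so the 1st, 3rd, 5th, ... of the partial from the right).
  doubled (with −9 where >9): 5 3 5 9 6 4 0 → sum 32
  kept as-is: 8 4 1 7 0 4 1 → sum 25
Total = 32 + 25 = 57.
Check digit = (10 − (57 mod 10)) mod 10 = 3.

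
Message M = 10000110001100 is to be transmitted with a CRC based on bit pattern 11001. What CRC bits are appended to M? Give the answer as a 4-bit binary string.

0010

Append 4 zeros: 100001100011000000. Divide by 11001 (XOR where the leading bit is 1):
  pos 0: 10000 XOR 11001 = 01001
  pos 1: 10011 XOR 11001 = 01010
  pos 2: 10101 XOR 11001 = 01100
  pos 3: 11000 XOR 11001 = 00001
  pos 7: 10011 XOR 11001 = 01010
  pos 8: 10100 XOR 11001 = 01101
  pos 9: 11010 XOR 11001 = 00011
  pos 12: 11000 XOR 11001 = 00001
Remainder (last 4 bits) = 0010. This is the CRC / FCS.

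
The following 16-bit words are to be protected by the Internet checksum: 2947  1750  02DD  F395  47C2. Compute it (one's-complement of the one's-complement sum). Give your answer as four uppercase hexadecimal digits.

8133

One's-complement addition (fold any carry out of bit 15 back into bit 0):
  0x2947 + 0x1750 = 0x04097
  0x4097 + 0x02DD = 0x04374
  0x4374 + 0xF395 = 0x13709 → wrap carry → 0x370A
  0x370A + 0x47C2 = 0x07ECC
One's-complement sum = 0x7ECC.
Checksum = ~0x7ECC & 0xFFFF = 0x8133.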